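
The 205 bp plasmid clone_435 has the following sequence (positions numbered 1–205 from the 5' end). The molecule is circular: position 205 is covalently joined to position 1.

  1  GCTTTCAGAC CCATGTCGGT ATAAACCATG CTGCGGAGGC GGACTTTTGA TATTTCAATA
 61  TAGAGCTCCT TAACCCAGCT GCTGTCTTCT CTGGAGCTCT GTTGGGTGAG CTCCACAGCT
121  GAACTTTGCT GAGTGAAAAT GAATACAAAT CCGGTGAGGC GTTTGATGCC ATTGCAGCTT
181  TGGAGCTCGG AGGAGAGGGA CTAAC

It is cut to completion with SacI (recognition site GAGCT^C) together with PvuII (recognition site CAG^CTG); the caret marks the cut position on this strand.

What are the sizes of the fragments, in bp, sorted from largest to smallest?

SacI sites (GAGCTC) start at positions 63, 94, 108, 183.
SacI cuts after base 5 of each site (before the last base), so after positions 67, 98, 112, 187.
PvuII sites (CAGCTG) start at positions 76, 116.
PvuII cuts after base 3 of each site, so after positions 78, 118.
Combined cut positions: 67, 78, 98, 112, 118, 187.
Circular molecule, 6 cuts → 6 fragments:
  68–78 → 11 bp
  79–98 → 20 bp
  99–112 → 14 bp
  113–118 → 6 bp
  119–187 → 69 bp
  188–205 then 1–67 → 18 + 67 = 85 bp
Sorted largest to smallest: 85, 69, 20, 14, 11, 6 bp.

85, 69, 20, 14, 11, 6 bp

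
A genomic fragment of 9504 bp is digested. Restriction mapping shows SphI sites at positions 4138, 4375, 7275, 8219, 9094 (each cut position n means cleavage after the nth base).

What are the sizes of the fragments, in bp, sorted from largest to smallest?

4138, 2900, 944, 875, 410, 237 bp

Linear molecule, 5 cuts → 6 fragments:
  4138 − 0 = 4138 bp
  4375 − 4138 = 237 bp
  7275 − 4375 = 2900 bp
  8219 − 7275 = 944 bp
  9094 − 8219 = 875 bp
  9504 − 9094 = 410 bp
Sorted largest to smallest: 4138, 2900, 944, 875, 410, 237 bp.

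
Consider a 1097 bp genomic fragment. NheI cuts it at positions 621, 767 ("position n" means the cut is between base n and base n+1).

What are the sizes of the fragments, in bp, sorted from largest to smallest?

Linear molecule, 2 cuts → 3 fragments:
  621 − 0 = 621 bp
  767 − 621 = 146 bp
  1097 − 767 = 330 bp
Sorted largest to smallest: 621, 330, 146 bp.

621, 330, 146 bp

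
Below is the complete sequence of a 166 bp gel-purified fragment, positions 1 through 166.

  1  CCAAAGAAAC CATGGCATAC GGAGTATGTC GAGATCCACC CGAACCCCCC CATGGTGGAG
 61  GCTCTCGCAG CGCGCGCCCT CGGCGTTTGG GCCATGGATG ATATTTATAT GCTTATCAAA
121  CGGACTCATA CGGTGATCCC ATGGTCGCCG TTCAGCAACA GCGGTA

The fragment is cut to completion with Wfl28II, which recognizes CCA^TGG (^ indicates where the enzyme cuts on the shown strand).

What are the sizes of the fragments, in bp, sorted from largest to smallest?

Wfl28II sites (CCATGG) start at positions 10, 50, 92, 139.
Wfl28II cuts after base 3 of each site, so after positions 12, 52, 94, 141.
Linear molecule, 4 cuts → 5 fragments:
  1–12 → 12 bp
  13–52 → 40 bp
  53–94 → 42 bp
  95–141 → 47 bp
  142–166 → 25 bp
Sorted largest to smallest: 47, 42, 40, 25, 12 bp.

47, 42, 40, 25, 12 bp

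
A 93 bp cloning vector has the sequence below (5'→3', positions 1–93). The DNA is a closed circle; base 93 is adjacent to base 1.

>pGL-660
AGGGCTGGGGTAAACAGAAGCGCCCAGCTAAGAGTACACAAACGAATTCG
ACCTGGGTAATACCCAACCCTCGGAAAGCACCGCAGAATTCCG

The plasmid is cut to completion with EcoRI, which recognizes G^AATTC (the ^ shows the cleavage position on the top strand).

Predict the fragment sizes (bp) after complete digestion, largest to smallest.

EcoRI sites (GAATTC) start at positions 44, 86.
EcoRI cuts after the first base of each site, so after positions 44, 86.
Circular molecule, 2 cuts → 2 fragments:
  45–86 → 42 bp
  87–93 then 1–44 → 7 + 44 = 51 bp
Sorted largest to smallest: 51, 42 bp.

51, 42 bp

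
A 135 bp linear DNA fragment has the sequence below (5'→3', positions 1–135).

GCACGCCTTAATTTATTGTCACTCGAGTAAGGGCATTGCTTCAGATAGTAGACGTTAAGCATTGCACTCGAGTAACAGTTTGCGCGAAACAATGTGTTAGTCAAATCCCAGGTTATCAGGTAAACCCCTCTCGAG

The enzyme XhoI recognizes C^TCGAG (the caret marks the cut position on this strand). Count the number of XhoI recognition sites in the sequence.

CTCGAG occurs starting at positions 22, 67, 130.
XhoI cuts at 3 sites.

3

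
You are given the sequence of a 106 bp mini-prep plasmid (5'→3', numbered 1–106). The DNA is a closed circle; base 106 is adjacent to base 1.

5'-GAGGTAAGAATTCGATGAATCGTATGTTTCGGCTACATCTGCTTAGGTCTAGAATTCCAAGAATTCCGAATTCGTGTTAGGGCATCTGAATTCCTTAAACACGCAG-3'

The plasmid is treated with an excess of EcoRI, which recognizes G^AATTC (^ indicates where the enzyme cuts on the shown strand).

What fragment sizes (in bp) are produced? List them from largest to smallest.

EcoRI sites (GAATTC) start at positions 8, 52, 61, 68, 88.
EcoRI cuts after the first base of each site, so after positions 8, 52, 61, 68, 88.
Circular molecule, 5 cuts → 5 fragments:
  9–52 → 44 bp
  53–61 → 9 bp
  62–68 → 7 bp
  69–88 → 20 bp
  89–106 then 1–8 → 18 + 8 = 26 bp
Sorted largest to smallest: 44, 26, 20, 9, 7 bp.

44, 26, 20, 9, 7 bp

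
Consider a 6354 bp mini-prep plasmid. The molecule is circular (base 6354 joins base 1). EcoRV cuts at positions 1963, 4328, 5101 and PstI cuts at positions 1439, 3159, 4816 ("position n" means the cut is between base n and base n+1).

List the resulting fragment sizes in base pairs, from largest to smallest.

Combined cut positions (sorted): 1439, 1963, 3159, 4328, 4816, 5101.
Circular molecule, 6 cuts → 6 fragments:
  1963 − 1439 = 524 bp
  3159 − 1963 = 1196 bp
  4328 − 3159 = 1169 bp
  4816 − 4328 = 488 bp
  5101 − 4816 = 285 bp
  wrap: 6354 − 5101 + 1439 = 2692 bp
Sorted largest to smallest: 2692, 1196, 1169, 524, 488, 285 bp.

2692, 1196, 1169, 524, 488, 285 bp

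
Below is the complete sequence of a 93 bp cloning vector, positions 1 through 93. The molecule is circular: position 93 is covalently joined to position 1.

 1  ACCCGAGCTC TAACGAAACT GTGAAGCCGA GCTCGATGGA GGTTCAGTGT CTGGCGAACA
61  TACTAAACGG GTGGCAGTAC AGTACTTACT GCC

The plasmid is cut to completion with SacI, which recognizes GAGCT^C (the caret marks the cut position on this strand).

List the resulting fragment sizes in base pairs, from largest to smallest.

69, 24 bp

SacI sites (GAGCTC) start at positions 5, 29.
SacI cuts after base 5 of each site (before the last base), so after positions 9, 33.
Circular molecule, 2 cuts → 2 fragments:
  10–33 → 24 bp
  34–93 then 1–9 → 60 + 9 = 69 bp
Sorted largest to smallest: 69, 24 bp.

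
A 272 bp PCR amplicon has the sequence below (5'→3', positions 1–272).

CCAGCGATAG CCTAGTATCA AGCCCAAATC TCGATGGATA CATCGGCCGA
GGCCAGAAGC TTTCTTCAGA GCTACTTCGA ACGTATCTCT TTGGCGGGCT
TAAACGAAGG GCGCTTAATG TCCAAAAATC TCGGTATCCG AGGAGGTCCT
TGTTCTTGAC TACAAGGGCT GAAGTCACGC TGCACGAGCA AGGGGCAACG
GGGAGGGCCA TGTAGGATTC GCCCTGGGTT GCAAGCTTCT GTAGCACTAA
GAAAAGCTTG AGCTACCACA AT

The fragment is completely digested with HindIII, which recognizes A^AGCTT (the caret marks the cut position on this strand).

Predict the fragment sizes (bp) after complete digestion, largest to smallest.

176, 57, 21, 18 bp

HindIII sites (AAGCTT) start at positions 57, 233, 254.
HindIII cuts after the first base of each site, so after positions 57, 233, 254.
Linear molecule, 3 cuts → 4 fragments:
  1–57 → 57 bp
  58–233 → 176 bp
  234–254 → 21 bp
  255–272 → 18 bp
Sorted largest to smallest: 176, 57, 21, 18 bp.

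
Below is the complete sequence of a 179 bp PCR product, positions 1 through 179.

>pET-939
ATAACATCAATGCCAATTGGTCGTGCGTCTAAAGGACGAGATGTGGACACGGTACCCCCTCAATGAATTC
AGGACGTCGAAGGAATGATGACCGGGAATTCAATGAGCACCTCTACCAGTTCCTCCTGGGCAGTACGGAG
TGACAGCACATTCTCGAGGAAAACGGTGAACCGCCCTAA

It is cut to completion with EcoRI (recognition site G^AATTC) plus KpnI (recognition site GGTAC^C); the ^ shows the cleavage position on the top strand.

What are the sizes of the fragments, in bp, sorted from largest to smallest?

EcoRI sites (GAATTC) start at positions 65, 96.
EcoRI cuts after the first base of each site, so after positions 65, 96.
The KpnI site (GGTACC) starts at position 51.
KpnI cuts after base 5 of each site (before the last base), so after position 55.
Combined cut positions: 55, 65, 96.
Linear molecule, 3 cuts → 4 fragments:
  1–55 → 55 bp
  56–65 → 10 bp
  66–96 → 31 bp
  97–179 → 83 bp
Sorted largest to smallest: 83, 55, 31, 10 bp.

83, 55, 31, 10 bp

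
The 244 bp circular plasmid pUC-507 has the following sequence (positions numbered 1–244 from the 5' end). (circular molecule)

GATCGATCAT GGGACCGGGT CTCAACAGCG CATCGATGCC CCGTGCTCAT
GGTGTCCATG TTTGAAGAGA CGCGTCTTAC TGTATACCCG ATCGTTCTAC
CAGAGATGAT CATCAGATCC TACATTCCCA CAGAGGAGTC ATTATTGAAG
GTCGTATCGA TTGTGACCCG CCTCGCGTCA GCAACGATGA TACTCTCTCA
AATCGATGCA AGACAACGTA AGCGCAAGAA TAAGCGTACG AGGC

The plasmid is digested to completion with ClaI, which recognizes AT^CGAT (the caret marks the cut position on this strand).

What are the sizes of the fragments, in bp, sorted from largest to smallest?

ClaI sites (ATCGAT) start at positions 2, 32, 156, 202.
ClaI cuts after base 2 of each site, so after positions 3, 33, 157, 203.
Circular molecule, 4 cuts → 4 fragments:
  4–33 → 30 bp
  34–157 → 124 bp
  158–203 → 46 bp
  204–244 then 1–3 → 41 + 3 = 44 bp
Sorted largest to smallest: 124, 46, 44, 30 bp.

124, 46, 44, 30 bp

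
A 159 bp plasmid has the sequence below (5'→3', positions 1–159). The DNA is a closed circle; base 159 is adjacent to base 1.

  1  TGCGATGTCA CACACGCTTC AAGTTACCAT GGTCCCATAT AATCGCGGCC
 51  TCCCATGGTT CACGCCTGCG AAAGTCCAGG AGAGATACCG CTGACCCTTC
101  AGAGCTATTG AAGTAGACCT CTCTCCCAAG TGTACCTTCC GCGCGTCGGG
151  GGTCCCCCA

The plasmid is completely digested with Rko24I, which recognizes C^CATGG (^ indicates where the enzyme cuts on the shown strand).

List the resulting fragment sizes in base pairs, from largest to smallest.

133, 26 bp

Rko24I sites (CCATGG) start at positions 27, 53.
Rko24I cuts after the first base of each site, so after positions 27, 53.
Circular molecule, 2 cuts → 2 fragments:
  28–53 → 26 bp
  54–159 then 1–27 → 106 + 27 = 133 bp
Sorted largest to smallest: 133, 26 bp.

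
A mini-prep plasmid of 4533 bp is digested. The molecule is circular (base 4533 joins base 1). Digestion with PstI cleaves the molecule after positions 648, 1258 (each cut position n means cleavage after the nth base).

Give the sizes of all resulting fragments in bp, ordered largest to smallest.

3923, 610 bp

Circular molecule, 2 cuts → 2 fragments:
  1258 − 648 = 610 bp
  wrap: 4533 − 1258 + 648 = 3923 bp
Sorted largest to smallest: 3923, 610 bp.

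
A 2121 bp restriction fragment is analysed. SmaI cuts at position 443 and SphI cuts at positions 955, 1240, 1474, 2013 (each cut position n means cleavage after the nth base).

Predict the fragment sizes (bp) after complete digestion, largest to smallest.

Combined cut positions (sorted): 443, 955, 1240, 1474, 2013.
Linear molecule, 5 cuts → 6 fragments:
  443 − 0 = 443 bp
  955 − 443 = 512 bp
  1240 − 955 = 285 bp
  1474 − 1240 = 234 bp
  2013 − 1474 = 539 bp
  2121 − 2013 = 108 bp
Sorted largest to smallest: 539, 512, 443, 285, 234, 108 bp.

539, 512, 443, 285, 234, 108 bp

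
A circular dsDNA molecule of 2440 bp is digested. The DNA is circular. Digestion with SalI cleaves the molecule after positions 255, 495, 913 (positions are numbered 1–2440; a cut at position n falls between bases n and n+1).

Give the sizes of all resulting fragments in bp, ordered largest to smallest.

Circular molecule, 3 cuts → 3 fragments:
  495 − 255 = 240 bp
  913 − 495 = 418 bp
  wrap: 2440 − 913 + 255 = 1782 bp
Sorted largest to smallest: 1782, 418, 240 bp.

1782, 418, 240 bp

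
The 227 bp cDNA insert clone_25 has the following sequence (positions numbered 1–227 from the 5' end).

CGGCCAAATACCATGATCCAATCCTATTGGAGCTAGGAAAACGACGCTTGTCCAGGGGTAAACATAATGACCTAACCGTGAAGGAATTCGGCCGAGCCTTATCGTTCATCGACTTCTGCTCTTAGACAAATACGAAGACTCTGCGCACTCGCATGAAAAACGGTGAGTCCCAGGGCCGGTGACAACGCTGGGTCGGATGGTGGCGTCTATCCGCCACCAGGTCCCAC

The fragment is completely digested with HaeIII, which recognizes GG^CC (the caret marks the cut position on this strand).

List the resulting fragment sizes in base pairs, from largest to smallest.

HaeIII sites (GGCC) start at positions 2, 90, 174.
HaeIII cuts after base 2 of each site, so after positions 3, 91, 175.
Linear molecule, 3 cuts → 4 fragments:
  1–3 → 3 bp
  4–91 → 88 bp
  92–175 → 84 bp
  176–227 → 52 bp
Sorted largest to smallest: 88, 84, 52, 3 bp.

88, 84, 52, 3 bp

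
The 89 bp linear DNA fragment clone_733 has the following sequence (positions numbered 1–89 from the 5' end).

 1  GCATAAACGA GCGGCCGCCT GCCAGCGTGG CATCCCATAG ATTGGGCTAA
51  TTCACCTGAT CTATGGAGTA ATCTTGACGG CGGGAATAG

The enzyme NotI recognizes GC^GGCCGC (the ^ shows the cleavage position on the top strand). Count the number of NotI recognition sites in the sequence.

1

GCGGCCGC occurs starting at position 11.
NotI cuts at 1 site.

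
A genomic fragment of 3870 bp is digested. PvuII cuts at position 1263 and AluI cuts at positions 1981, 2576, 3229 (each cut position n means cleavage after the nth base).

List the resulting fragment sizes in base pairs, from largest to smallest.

1263, 718, 653, 641, 595 bp

Combined cut positions (sorted): 1263, 1981, 2576, 3229.
Linear molecule, 4 cuts → 5 fragments:
  1263 − 0 = 1263 bp
  1981 − 1263 = 718 bp
  2576 − 1981 = 595 bp
  3229 − 2576 = 653 bp
  3870 − 3229 = 641 bp
Sorted largest to smallest: 1263, 718, 653, 641, 595 bp.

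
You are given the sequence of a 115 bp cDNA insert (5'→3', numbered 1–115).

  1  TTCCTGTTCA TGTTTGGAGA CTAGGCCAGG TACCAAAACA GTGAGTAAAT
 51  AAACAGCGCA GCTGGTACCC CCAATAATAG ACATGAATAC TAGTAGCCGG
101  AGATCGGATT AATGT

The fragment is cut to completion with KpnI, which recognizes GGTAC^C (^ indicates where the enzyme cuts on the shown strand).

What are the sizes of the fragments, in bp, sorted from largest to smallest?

KpnI sites (GGTACC) start at positions 29, 64.
KpnI cuts after base 5 of each site (before the last base), so after positions 33, 68.
Linear molecule, 2 cuts → 3 fragments:
  1–33 → 33 bp
  34–68 → 35 bp
  69–115 → 47 bp
Sorted largest to smallest: 47, 35, 33 bp.

47, 35, 33 bp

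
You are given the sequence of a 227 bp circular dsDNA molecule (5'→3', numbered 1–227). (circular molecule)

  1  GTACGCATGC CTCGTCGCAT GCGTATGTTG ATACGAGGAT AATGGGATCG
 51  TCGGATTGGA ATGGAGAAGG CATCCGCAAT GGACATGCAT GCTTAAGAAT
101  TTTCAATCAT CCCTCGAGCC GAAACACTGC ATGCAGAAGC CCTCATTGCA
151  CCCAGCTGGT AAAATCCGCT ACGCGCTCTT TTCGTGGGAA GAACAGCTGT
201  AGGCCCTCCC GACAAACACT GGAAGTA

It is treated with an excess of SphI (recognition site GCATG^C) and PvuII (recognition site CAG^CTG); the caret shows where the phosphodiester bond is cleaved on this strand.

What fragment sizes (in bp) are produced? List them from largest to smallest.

SphI sites (GCATGC) start at positions 5, 17, 87, 129.
SphI cuts after base 5 of each site (before the last base), so after positions 9, 21, 91, 133.
PvuII sites (CAGCTG) start at positions 153, 194.
PvuII cuts after base 3 of each site, so after positions 155, 196.
Combined cut positions: 9, 21, 91, 133, 155, 196.
Circular molecule, 6 cuts → 6 fragments:
  10–21 → 12 bp
  22–91 → 70 bp
  92–133 → 42 bp
  134–155 → 22 bp
  156–196 → 41 bp
  197–227 then 1–9 → 31 + 9 = 40 bp
Sorted largest to smallest: 70, 42, 41, 40, 22, 12 bp.

70, 42, 41, 40, 22, 12 bp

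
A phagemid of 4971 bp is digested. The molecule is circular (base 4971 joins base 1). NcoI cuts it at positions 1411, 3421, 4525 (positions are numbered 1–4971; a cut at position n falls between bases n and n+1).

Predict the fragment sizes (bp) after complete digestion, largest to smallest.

Circular molecule, 3 cuts → 3 fragments:
  3421 − 1411 = 2010 bp
  4525 − 3421 = 1104 bp
  wrap: 4971 − 4525 + 1411 = 1857 bp
Sorted largest to smallest: 2010, 1857, 1104 bp.

2010, 1857, 1104 bp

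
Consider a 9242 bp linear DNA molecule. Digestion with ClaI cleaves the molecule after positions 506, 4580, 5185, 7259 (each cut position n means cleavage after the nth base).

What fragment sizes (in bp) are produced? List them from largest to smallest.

4074, 2074, 1983, 605, 506 bp

Linear molecule, 4 cuts → 5 fragments:
  506 − 0 = 506 bp
  4580 − 506 = 4074 bp
  5185 − 4580 = 605 bp
  7259 − 5185 = 2074 bp
  9242 − 7259 = 1983 bp
Sorted largest to smallest: 4074, 2074, 1983, 605, 506 bp.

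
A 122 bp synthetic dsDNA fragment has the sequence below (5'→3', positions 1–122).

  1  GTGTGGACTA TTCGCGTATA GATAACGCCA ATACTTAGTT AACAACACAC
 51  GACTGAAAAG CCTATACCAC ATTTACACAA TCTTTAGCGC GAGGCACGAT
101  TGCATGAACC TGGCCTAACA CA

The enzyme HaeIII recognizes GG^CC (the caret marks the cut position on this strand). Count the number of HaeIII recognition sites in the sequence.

GGCC occurs starting at position 112.
HaeIII cuts at 1 site.

1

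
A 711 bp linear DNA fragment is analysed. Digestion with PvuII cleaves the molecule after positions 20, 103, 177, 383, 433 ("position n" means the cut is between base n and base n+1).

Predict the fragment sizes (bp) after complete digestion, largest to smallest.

Linear molecule, 5 cuts → 6 fragments:
  20 − 0 = 20 bp
  103 − 20 = 83 bp
  177 − 103 = 74 bp
  383 − 177 = 206 bp
  433 − 383 = 50 bp
  711 − 433 = 278 bp
Sorted largest to smallest: 278, 206, 83, 74, 50, 20 bp.

278, 206, 83, 74, 50, 20 bp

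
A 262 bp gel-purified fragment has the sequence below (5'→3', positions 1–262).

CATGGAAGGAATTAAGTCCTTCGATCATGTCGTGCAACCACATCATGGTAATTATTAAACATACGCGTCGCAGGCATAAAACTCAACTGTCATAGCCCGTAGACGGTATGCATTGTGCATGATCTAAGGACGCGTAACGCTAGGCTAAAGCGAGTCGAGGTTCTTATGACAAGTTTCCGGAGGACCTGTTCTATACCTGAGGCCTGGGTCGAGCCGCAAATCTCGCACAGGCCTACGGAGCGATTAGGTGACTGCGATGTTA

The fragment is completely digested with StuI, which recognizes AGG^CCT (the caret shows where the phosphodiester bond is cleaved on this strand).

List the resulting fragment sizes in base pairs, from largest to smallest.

202, 31, 29 bp

StuI sites (AGGCCT) start at positions 200, 229.
StuI cuts after base 3 of each site, so after positions 202, 231.
Linear molecule, 2 cuts → 3 fragments:
  1–202 → 202 bp
  203–231 → 29 bp
  232–262 → 31 bp
Sorted largest to smallest: 202, 31, 29 bp.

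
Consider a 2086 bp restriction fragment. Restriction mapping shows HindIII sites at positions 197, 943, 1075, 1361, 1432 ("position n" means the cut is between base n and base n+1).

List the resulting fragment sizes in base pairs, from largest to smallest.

Linear molecule, 5 cuts → 6 fragments:
  197 − 0 = 197 bp
  943 − 197 = 746 bp
  1075 − 943 = 132 bp
  1361 − 1075 = 286 bp
  1432 − 1361 = 71 bp
  2086 − 1432 = 654 bp
Sorted largest to smallest: 746, 654, 286, 197, 132, 71 bp.

746, 654, 286, 197, 132, 71 bp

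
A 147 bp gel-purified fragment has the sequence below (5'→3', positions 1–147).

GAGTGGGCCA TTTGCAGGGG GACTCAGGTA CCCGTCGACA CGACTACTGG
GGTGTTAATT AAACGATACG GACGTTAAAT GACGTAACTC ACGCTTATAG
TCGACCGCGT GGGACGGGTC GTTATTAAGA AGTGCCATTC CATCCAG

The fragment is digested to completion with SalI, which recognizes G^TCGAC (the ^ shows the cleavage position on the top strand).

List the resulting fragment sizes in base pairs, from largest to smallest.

SalI sites (GTCGAC) start at positions 34, 100.
SalI cuts after the first base of each site, so after positions 34, 100.
Linear molecule, 2 cuts → 3 fragments:
  1–34 → 34 bp
  35–100 → 66 bp
  101–147 → 47 bp
Sorted largest to smallest: 66, 47, 34 bp.

66, 47, 34 bp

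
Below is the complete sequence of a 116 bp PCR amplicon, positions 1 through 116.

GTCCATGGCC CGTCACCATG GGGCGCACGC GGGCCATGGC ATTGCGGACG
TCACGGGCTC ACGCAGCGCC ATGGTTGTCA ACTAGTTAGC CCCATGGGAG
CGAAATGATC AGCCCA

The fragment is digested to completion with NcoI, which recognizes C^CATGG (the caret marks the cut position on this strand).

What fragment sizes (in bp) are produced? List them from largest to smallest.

35, 24, 23, 18, 13, 3 bp

NcoI sites (CCATGG) start at positions 3, 16, 34, 69, 92.
NcoI cuts after the first base of each site, so after positions 3, 16, 34, 69, 92.
Linear molecule, 5 cuts → 6 fragments:
  1–3 → 3 bp
  4–16 → 13 bp
  17–34 → 18 bp
  35–69 → 35 bp
  70–92 → 23 bp
  93–116 → 24 bp
Sorted largest to smallest: 35, 24, 23, 18, 13, 3 bp.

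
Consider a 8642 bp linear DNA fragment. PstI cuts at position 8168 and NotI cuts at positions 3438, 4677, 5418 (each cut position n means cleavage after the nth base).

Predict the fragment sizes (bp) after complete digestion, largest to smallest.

3438, 2750, 1239, 741, 474 bp

Combined cut positions (sorted): 3438, 4677, 5418, 8168.
Linear molecule, 4 cuts → 5 fragments:
  3438 − 0 = 3438 bp
  4677 − 3438 = 1239 bp
  5418 − 4677 = 741 bp
  8168 − 5418 = 2750 bp
  8642 − 8168 = 474 bp
Sorted largest to smallest: 3438, 2750, 1239, 741, 474 bp.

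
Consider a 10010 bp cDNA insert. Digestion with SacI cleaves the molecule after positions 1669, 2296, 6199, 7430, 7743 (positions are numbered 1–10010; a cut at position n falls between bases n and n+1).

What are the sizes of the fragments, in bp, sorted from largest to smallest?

Linear molecule, 5 cuts → 6 fragments:
  1669 − 0 = 1669 bp
  2296 − 1669 = 627 bp
  6199 − 2296 = 3903 bp
  7430 − 6199 = 1231 bp
  7743 − 7430 = 313 bp
  10010 − 7743 = 2267 bp
Sorted largest to smallest: 3903, 2267, 1669, 1231, 627, 313 bp.

3903, 2267, 1669, 1231, 627, 313 bp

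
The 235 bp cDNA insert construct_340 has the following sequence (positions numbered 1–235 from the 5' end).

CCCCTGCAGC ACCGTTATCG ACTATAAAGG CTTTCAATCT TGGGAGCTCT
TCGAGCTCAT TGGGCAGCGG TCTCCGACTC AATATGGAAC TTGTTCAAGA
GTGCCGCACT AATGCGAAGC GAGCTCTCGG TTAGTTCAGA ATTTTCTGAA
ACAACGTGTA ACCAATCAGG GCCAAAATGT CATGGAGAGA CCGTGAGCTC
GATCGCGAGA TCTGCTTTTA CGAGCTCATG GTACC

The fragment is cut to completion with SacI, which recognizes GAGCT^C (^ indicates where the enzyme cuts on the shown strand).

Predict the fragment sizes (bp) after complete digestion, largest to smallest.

74, 68, 48, 27, 9, 9 bp

SacI sites (GAGCTC) start at positions 44, 53, 121, 195, 222.
SacI cuts after base 5 of each site (before the last base), so after positions 48, 57, 125, 199, 226.
Linear molecule, 5 cuts → 6 fragments:
  1–48 → 48 bp
  49–57 → 9 bp
  58–125 → 68 bp
  126–199 → 74 bp
  200–226 → 27 bp
  227–235 → 9 bp
Sorted largest to smallest: 74, 68, 48, 27, 9, 9 bp.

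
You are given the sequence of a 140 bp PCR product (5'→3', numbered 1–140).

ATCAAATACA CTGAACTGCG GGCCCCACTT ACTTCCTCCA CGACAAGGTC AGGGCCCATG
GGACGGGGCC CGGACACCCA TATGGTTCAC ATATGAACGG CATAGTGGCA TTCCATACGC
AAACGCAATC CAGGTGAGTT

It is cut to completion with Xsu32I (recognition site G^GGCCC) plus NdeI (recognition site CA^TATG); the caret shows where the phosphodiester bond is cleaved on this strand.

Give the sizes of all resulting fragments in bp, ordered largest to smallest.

Xsu32I sites (GGGCCC) start at positions 20, 52, 66.
Xsu32I cuts after the first base of each site, so after positions 20, 52, 66.
NdeI sites (CATATG) start at positions 79, 90.
NdeI cuts after base 2 of each site, so after positions 80, 91.
Combined cut positions: 20, 52, 66, 80, 91.
Linear molecule, 5 cuts → 6 fragments:
  1–20 → 20 bp
  21–52 → 32 bp
  53–66 → 14 bp
  67–80 → 14 bp
  81–91 → 11 bp
  92–140 → 49 bp
Sorted largest to smallest: 49, 32, 20, 14, 14, 11 bp.

49, 32, 20, 14, 14, 11 bp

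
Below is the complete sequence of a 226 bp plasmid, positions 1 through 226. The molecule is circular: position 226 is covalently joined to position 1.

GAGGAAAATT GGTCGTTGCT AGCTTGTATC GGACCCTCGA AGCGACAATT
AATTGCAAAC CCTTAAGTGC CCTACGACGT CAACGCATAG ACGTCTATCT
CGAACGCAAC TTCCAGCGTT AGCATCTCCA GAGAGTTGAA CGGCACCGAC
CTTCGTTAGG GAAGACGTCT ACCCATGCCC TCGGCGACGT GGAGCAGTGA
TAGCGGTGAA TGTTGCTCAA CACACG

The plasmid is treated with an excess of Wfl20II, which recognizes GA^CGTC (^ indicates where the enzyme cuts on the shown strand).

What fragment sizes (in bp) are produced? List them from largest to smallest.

Wfl20II sites (GACGTC) start at positions 76, 90, 164.
Wfl20II cuts after base 2 of each site, so after positions 77, 91, 165.
Circular molecule, 3 cuts → 3 fragments:
  78–91 → 14 bp
  92–165 → 74 bp
  166–226 then 1–77 → 61 + 77 = 138 bp
Sorted largest to smallest: 138, 74, 14 bp.

138, 74, 14 bp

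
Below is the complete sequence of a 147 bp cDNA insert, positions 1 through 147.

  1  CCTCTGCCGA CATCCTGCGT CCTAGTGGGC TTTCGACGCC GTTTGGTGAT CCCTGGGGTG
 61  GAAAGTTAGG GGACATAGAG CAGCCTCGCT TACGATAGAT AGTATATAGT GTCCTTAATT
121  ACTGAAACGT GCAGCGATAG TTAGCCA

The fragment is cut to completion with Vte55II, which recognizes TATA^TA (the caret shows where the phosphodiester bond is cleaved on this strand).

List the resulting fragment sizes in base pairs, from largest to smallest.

106, 41 bp

The Vte55II site (TATATA) starts at position 103.
Vte55II cuts after base 4 of each site, so after position 106.
Linear molecule, 1 cut → 2 fragments:
  1–106 → 106 bp
  107–147 → 41 bp
Sorted largest to smallest: 106, 41 bp.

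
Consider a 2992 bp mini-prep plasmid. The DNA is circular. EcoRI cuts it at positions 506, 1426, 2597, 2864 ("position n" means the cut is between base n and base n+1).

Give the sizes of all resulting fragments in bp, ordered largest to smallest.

Circular molecule, 4 cuts → 4 fragments:
  1426 − 506 = 920 bp
  2597 − 1426 = 1171 bp
  2864 − 2597 = 267 bp
  wrap: 2992 − 2864 + 506 = 634 bp
Sorted largest to smallest: 1171, 920, 634, 267 bp.

1171, 920, 634, 267 bp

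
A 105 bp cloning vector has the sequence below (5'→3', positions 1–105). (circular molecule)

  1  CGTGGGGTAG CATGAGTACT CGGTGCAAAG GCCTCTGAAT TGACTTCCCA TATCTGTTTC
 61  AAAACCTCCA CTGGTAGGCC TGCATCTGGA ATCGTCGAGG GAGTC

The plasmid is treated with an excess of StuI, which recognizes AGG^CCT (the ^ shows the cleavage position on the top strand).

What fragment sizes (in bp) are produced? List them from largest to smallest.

StuI sites (AGGCCT) start at positions 29, 76.
StuI cuts after base 3 of each site, so after positions 31, 78.
Circular molecule, 2 cuts → 2 fragments:
  32–78 → 47 bp
  79–105 then 1–31 → 27 + 31 = 58 bp
Sorted largest to smallest: 58, 47 bp.

58, 47 bp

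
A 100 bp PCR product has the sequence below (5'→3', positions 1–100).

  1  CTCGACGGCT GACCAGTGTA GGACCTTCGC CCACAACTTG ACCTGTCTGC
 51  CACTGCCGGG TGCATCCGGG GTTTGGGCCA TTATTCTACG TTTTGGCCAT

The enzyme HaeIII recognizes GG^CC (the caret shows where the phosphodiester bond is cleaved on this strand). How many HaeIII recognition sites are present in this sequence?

GGCC occurs starting at positions 76, 95.
HaeIII cuts at 2 sites.

2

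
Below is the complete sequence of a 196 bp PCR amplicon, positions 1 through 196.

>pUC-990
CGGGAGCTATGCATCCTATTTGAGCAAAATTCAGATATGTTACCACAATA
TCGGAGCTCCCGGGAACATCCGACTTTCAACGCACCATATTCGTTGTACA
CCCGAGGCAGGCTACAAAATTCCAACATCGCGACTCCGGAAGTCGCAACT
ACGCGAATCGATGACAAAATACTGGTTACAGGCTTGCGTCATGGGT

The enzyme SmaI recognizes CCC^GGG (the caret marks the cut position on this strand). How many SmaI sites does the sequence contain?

CCCGGG occurs starting at position 59.
SmaI cuts at 1 site.

1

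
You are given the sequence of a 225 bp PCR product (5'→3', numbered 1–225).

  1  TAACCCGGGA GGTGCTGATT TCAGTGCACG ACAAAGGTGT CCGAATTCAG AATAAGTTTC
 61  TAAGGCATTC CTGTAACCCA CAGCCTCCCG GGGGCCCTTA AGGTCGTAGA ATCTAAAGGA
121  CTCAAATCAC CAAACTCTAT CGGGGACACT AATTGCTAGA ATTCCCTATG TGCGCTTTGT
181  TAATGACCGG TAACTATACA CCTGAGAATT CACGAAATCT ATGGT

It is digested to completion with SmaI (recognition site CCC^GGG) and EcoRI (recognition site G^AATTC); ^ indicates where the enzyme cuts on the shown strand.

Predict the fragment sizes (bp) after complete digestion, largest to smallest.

70, 47, 46, 37, 19, 6 bp

SmaI sites (CCCGGG) start at positions 4, 87.
SmaI cuts after base 3 of each site, so after positions 6, 89.
EcoRI sites (GAATTC) start at positions 43, 159, 206.
EcoRI cuts after the first base of each site, so after positions 43, 159, 206.
Combined cut positions: 6, 43, 89, 159, 206.
Linear molecule, 5 cuts → 6 fragments:
  1–6 → 6 bp
  7–43 → 37 bp
  44–89 → 46 bp
  90–159 → 70 bp
  160–206 → 47 bp
  207–225 → 19 bp
Sorted largest to smallest: 70, 47, 46, 37, 19, 6 bp.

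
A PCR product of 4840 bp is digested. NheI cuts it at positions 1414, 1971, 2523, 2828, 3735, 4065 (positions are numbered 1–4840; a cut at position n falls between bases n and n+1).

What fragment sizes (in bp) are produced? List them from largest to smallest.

Linear molecule, 6 cuts → 7 fragments:
  1414 − 0 = 1414 bp
  1971 − 1414 = 557 bp
  2523 − 1971 = 552 bp
  2828 − 2523 = 305 bp
  3735 − 2828 = 907 bp
  4065 − 3735 = 330 bp
  4840 − 4065 = 775 bp
Sorted largest to smallest: 1414, 907, 775, 557, 552, 330, 305 bp.

1414, 907, 775, 557, 552, 330, 305 bp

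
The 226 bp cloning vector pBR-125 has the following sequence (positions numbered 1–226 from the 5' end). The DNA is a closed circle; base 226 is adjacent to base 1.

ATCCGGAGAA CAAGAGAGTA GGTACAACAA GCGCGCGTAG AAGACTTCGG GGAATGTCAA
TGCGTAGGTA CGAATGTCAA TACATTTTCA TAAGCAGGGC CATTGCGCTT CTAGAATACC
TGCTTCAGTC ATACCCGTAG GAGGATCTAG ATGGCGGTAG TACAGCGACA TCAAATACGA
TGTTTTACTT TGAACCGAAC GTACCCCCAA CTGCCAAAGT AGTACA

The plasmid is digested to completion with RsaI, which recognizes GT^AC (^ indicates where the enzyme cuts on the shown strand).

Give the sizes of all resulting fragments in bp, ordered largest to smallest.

RsaI sites (GTAC) start at positions 22, 68, 160, 201, 222.
RsaI cuts after base 2 of each site, so after positions 23, 69, 161, 202, 223.
Circular molecule, 5 cuts → 5 fragments:
  24–69 → 46 bp
  70–161 → 92 bp
  162–202 → 41 bp
  203–223 → 21 bp
  224–226 then 1–23 → 3 + 23 = 26 bp
Sorted largest to smallest: 92, 46, 41, 26, 21 bp.

92, 46, 41, 26, 21 bp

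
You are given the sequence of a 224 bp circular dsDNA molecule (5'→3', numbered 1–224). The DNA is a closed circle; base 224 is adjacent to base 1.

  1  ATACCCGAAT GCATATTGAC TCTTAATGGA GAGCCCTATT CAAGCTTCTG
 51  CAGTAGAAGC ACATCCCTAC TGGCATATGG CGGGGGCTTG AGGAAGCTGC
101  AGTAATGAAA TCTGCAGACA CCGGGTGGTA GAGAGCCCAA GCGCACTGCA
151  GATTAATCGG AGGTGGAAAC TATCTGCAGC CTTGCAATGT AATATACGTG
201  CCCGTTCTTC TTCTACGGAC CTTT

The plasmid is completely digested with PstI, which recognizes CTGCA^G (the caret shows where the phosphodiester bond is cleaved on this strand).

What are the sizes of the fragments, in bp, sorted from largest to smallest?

98, 49, 34, 28, 15 bp

PstI sites (CTGCAG) start at positions 48, 97, 112, 146, 174.
PstI cuts after base 5 of each site (before the last base), so after positions 52, 101, 116, 150, 178.
Circular molecule, 5 cuts → 5 fragments:
  53–101 → 49 bp
  102–116 → 15 bp
  117–150 → 34 bp
  151–178 → 28 bp
  179–224 then 1–52 → 46 + 52 = 98 bp
Sorted largest to smallest: 98, 49, 34, 28, 15 bp.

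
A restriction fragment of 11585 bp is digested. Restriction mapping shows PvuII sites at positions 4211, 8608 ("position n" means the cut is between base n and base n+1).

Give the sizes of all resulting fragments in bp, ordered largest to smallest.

Linear molecule, 2 cuts → 3 fragments:
  4211 − 0 = 4211 bp
  8608 − 4211 = 4397 bp
  11585 − 8608 = 2977 bp
Sorted largest to smallest: 4397, 4211, 2977 bp.

4397, 4211, 2977 bp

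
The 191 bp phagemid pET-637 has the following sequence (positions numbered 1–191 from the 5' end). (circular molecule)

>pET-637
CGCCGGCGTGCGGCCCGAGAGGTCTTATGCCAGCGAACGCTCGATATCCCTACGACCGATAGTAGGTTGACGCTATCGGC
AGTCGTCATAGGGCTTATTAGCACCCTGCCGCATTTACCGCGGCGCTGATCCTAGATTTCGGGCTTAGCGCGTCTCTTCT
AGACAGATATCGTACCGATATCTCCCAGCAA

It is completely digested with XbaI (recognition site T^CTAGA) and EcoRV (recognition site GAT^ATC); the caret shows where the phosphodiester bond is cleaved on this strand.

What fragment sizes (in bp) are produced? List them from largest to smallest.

The XbaI site (TCTAGA) starts at position 158.
XbaI cuts after the first base of each site, so after position 158.
EcoRV sites (GATATC) start at positions 43, 166, 177.
EcoRV cuts after base 3 of each site, so after positions 45, 168, 179.
Combined cut positions: 45, 158, 168, 179.
Circular molecule, 4 cuts → 4 fragments:
  46–158 → 113 bp
  159–168 → 10 bp
  169–179 → 11 bp
  180–191 then 1–45 → 12 + 45 = 57 bp
Sorted largest to smallest: 113, 57, 11, 10 bp.

113, 57, 11, 10 bp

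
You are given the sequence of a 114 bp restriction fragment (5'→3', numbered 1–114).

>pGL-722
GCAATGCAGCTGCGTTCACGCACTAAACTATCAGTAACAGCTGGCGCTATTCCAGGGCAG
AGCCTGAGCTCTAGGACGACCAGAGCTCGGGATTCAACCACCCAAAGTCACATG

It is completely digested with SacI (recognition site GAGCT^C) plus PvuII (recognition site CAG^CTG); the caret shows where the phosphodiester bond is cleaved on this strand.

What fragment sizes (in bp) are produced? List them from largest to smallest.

SacI sites (GAGCTC) start at positions 66, 83.
SacI cuts after base 5 of each site (before the last base), so after positions 70, 87.
PvuII sites (CAGCTG) start at positions 7, 38.
PvuII cuts after base 3 of each site, so after positions 9, 40.
Combined cut positions: 9, 40, 70, 87.
Linear molecule, 4 cuts → 5 fragments:
  1–9 → 9 bp
  10–40 → 31 bp
  41–70 → 30 bp
  71–87 → 17 bp
  88–114 → 27 bp
Sorted largest to smallest: 31, 30, 27, 17, 9 bp.

31, 30, 27, 17, 9 bp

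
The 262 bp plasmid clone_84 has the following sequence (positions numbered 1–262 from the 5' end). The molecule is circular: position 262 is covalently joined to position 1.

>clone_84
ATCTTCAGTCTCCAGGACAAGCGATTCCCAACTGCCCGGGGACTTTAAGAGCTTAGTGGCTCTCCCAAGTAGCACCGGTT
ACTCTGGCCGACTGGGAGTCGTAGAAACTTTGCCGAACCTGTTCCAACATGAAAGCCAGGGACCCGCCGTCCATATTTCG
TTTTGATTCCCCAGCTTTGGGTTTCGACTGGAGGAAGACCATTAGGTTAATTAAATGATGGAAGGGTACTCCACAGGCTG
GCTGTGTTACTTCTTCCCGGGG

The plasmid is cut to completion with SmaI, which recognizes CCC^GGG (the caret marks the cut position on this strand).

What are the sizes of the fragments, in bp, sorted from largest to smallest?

SmaI sites (CCCGGG) start at positions 35, 256.
SmaI cuts after base 3 of each site, so after positions 37, 258.
Circular molecule, 2 cuts → 2 fragments:
  38–258 → 221 bp
  259–262 then 1–37 → 4 + 37 = 41 bp
Sorted largest to smallest: 221, 41 bp.

221, 41 bp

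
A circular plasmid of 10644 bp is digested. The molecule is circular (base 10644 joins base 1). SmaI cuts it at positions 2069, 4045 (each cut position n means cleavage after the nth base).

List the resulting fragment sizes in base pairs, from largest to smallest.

8668, 1976 bp

Circular molecule, 2 cuts → 2 fragments:
  4045 − 2069 = 1976 bp
  wrap: 10644 − 4045 + 2069 = 8668 bp
Sorted largest to smallest: 8668, 1976 bp.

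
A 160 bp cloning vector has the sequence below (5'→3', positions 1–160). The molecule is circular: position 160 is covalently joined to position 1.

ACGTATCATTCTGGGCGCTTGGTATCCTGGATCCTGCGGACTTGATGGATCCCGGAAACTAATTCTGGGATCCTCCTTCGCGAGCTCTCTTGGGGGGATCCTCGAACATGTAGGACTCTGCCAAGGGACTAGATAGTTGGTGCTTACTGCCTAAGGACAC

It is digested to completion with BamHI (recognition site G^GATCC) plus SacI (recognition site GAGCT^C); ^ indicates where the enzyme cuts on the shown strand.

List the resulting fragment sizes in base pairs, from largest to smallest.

BamHI sites (GGATCC) start at positions 29, 47, 68, 96.
BamHI cuts after the first base of each site, so after positions 29, 47, 68, 96.
The SacI site (GAGCTC) starts at position 82.
SacI cuts after base 5 of each site (before the last base), so after position 86.
Combined cut positions: 29, 47, 68, 86, 96.
Circular molecule, 5 cuts → 5 fragments:
  30–47 → 18 bp
  48–68 → 21 bp
  69–86 → 18 bp
  87–96 → 10 bp
  97–160 then 1–29 → 64 + 29 = 93 bp
Sorted largest to smallest: 93, 21, 18, 18, 10 bp.

93, 21, 18, 18, 10 bp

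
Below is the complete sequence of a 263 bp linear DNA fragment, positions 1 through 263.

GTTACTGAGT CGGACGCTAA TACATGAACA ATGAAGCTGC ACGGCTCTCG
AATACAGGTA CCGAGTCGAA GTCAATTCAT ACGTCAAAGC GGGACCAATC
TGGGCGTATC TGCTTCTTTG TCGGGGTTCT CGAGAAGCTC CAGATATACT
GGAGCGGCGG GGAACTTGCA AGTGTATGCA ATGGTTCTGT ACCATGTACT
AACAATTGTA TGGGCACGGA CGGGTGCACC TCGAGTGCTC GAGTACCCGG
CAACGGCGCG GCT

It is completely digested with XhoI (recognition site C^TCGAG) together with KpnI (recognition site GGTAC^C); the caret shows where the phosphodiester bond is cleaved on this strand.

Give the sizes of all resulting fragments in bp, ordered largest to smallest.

XhoI sites (CTCGAG) start at positions 129, 230, 238.
XhoI cuts after the first base of each site, so after positions 129, 230, 238.
The KpnI site (GGTACC) starts at position 57.
KpnI cuts after base 5 of each site (before the last base), so after position 61.
Combined cut positions: 61, 129, 230, 238.
Linear molecule, 4 cuts → 5 fragments:
  1–61 → 61 bp
  62–129 → 68 bp
  130–230 → 101 bp
  231–238 → 8 bp
  239–263 → 25 bp
Sorted largest to smallest: 101, 68, 61, 25, 8 bp.

101, 68, 61, 25, 8 bp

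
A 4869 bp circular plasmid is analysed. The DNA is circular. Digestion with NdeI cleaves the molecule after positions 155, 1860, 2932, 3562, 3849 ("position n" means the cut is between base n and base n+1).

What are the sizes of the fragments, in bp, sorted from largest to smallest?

1705, 1175, 1072, 630, 287 bp

Circular molecule, 5 cuts → 5 fragments:
  1860 − 155 = 1705 bp
  2932 − 1860 = 1072 bp
  3562 − 2932 = 630 bp
  3849 − 3562 = 287 bp
  wrap: 4869 − 3849 + 155 = 1175 bp
Sorted largest to smallest: 1705, 1175, 1072, 630, 287 bp.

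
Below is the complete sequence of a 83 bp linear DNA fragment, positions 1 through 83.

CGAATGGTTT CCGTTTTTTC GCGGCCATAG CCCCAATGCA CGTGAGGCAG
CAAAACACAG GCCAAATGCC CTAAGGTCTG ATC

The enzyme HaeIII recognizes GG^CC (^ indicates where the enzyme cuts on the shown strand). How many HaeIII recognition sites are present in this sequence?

2

GGCC occurs starting at positions 23, 60.
HaeIII cuts at 2 sites.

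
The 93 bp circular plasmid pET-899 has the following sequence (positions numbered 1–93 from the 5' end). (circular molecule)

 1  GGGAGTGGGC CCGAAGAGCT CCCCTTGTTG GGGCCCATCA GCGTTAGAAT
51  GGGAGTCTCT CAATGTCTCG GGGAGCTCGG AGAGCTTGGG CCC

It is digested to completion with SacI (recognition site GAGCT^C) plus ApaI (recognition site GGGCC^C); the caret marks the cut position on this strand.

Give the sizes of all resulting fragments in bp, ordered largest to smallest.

SacI sites (GAGCTC) start at positions 16, 73.
SacI cuts after base 5 of each site (before the last base), so after positions 20, 77.
ApaI sites (GGGCCC) start at positions 7, 31, 88.
ApaI cuts after base 5 of each site (before the last base), so after positions 11, 35, 92.
Combined cut positions: 11, 20, 35, 77, 92.
Circular molecule, 5 cuts → 5 fragments:
  12–20 → 9 bp
  21–35 → 15 bp
  36–77 → 42 bp
  78–92 → 15 bp
  93–93 then 1–11 → 1 + 11 = 12 bp
Sorted largest to smallest: 42, 15, 15, 12, 9 bp.

42, 15, 15, 12, 9 bp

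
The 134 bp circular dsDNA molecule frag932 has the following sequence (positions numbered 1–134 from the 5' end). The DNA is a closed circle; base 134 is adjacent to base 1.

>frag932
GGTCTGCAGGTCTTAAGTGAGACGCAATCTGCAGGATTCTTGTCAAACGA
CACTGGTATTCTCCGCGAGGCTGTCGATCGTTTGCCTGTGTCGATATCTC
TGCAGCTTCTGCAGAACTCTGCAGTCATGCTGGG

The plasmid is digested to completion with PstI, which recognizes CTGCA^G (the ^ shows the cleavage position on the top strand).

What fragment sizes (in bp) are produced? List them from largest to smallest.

PstI sites (CTGCAG) start at positions 4, 29, 100, 109, 119.
PstI cuts after base 5 of each site (before the last base), so after positions 8, 33, 104, 113, 123.
Circular molecule, 5 cuts → 5 fragments:
  9–33 → 25 bp
  34–104 → 71 bp
  105–113 → 9 bp
  114–123 → 10 bp
  124–134 then 1–8 → 11 + 8 = 19 bp
Sorted largest to smallest: 71, 25, 19, 10, 9 bp.

71, 25, 19, 10, 9 bp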